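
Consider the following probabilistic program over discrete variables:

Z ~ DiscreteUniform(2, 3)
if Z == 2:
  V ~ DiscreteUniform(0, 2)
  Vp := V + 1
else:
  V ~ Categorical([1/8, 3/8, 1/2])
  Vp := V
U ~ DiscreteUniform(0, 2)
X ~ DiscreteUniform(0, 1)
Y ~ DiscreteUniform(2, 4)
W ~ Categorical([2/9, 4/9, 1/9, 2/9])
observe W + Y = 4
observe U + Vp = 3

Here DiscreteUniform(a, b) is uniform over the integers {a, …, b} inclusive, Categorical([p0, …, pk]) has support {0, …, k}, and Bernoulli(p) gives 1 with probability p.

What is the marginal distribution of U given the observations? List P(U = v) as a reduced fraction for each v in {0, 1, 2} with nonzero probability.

Enumerate traces; 30 have nonzero weight after conditioning:
  (Z=2, V=0, U=2, X=0, Y=2, W=2) weight 1/972
  (Z=2, V=0, U=2, X=0, Y=3, W=1) weight 1/243
  (Z=2, V=0, U=2, X=0, Y=4, W=0) weight 1/486
  (Z=2, V=0, U=2, X=1, Y=2, W=2) weight 1/972
  (Z=2, V=0, U=2, X=1, Y=3, W=1) weight 1/243
  (Z=2, V=0, U=2, X=1, Y=4, W=0) weight 1/486
  (Z=2, V=1, U=1, X=0, Y=2, W=2) weight 1/972
  (Z=2, V=1, U=1, X=0, Y=3, W=1) weight 1/243
  (Z=2, V=2, U=0, X=0, Y=2, W=2) weight 1/972
  … 21 more
Group by U:
  weight(U=0) = 7/486
  weight(U=1) = 35/972
  weight(U=2) = 119/3888
Total weight = 7/486 + 35/972 + 119/3888 = 35/432
P(U=0 | obs) = 7/486 / 35/432 = 8/45
P(U=1 | obs) = 35/972 / 35/432 = 4/9
P(U=2 | obs) = 119/3888 / 35/432 = 17/45

P(U=0) = 8/45, P(U=1) = 4/9, P(U=2) = 17/45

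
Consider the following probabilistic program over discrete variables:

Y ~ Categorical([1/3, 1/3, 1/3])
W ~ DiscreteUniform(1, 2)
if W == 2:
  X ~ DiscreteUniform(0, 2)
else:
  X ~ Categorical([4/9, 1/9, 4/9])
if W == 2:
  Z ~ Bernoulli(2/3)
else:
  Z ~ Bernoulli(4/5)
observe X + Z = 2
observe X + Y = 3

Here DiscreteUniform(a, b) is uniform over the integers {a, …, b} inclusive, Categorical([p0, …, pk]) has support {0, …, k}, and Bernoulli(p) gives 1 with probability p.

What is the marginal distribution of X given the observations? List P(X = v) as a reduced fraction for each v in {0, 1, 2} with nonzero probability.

P(X=1) = 14/23, P(X=2) = 9/23

Enumerate traces; 4 have nonzero weight after conditioning:
  (Y=1, W=1, X=2, Z=0) weight 2/135
  (Y=1, W=2, X=2, Z=0) weight 1/54
  (Y=2, W=1, X=1, Z=1) weight 2/135
  (Y=2, W=2, X=1, Z=1) weight 1/27
Group by X:
  weight(X=1) = 7/135
  weight(X=2) = 1/30
Total weight = 7/135 + 1/30 = 23/270
P(X=1 | obs) = 7/135 / 23/270 = 14/23
P(X=2 | obs) = 1/30 / 23/270 = 9/23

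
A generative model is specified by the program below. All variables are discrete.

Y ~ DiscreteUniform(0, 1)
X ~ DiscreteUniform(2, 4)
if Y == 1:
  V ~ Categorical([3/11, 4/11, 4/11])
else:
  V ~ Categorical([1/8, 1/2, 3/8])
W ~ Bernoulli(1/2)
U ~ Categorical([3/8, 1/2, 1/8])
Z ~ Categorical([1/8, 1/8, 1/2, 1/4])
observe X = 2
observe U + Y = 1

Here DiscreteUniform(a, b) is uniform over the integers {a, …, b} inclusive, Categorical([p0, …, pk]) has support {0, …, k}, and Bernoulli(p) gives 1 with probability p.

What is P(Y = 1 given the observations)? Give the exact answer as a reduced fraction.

P(Y = 1 | obs) = 3/7

Enumerate traces; 48 have nonzero weight after conditioning:
  (Y=0, X=2, V=0, W=0, U=1, Z=0) weight 1/1536
  (Y=0, X=2, V=0, W=0, U=1, Z=1) weight 1/1536
  (Y=0, X=2, V=0, W=0, U=1, Z=2) weight 1/384
  (Y=0, X=2, V=0, W=0, U=1, Z=3) weight 1/768
  (Y=0, X=2, V=0, W=1, U=1, Z=0) weight 1/1536
  (Y=0, X=2, V=0, W=1, U=1, Z=1) weight 1/1536
  (Y=0, X=2, V=0, W=1, U=1, Z=2) weight 1/384
  (Y=0, X=2, V=0, W=1, U=1, Z=3) weight 1/768
  (Y=1, X=2, V=0, W=0, U=0, Z=0) weight 3/2816
  … 39 more
Group by Y:
  weight(Y=0) = 1/12
  weight(Y=1) = 1/16
Total weight = 1/12 + 1/16 = 7/48
P(Y=0 | obs) = 1/12 / 7/48 = 4/7
P(Y=1 | obs) = 1/16 / 7/48 = 3/7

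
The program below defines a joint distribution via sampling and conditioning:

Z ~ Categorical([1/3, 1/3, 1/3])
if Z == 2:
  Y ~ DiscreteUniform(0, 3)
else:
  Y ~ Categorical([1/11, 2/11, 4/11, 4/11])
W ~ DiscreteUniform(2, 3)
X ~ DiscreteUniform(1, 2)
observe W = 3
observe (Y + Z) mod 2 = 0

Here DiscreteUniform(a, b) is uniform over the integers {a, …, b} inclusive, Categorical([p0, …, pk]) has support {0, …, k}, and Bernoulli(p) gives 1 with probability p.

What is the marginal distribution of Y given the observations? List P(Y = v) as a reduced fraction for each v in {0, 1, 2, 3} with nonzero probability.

Enumerate traces; 12 have nonzero weight after conditioning:
  (Z=0, Y=0, W=3, X=1) weight 1/132
  (Z=0, Y=0, W=3, X=2) weight 1/132
  (Z=0, Y=2, W=3, X=1) weight 1/33
  (Z=0, Y=2, W=3, X=2) weight 1/33
  (Z=1, Y=1, W=3, X=1) weight 1/66
  (Z=1, Y=1, W=3, X=2) weight 1/66
  (Z=1, Y=3, W=3, X=1) weight 1/33
  (Z=1, Y=3, W=3, X=2) weight 1/33
  … 4 more
Group by Y:
  weight(Y=0) = 5/88
  weight(Y=1) = 1/33
  weight(Y=2) = 9/88
  weight(Y=3) = 2/33
Total weight = 5/88 + 1/33 + 9/88 + 2/33 = 1/4
P(Y=0 | obs) = 5/88 / 1/4 = 5/22
P(Y=1 | obs) = 1/33 / 1/4 = 4/33
P(Y=2 | obs) = 9/88 / 1/4 = 9/22
P(Y=3 | obs) = 2/33 / 1/4 = 8/33

P(Y=0) = 5/22, P(Y=1) = 4/33, P(Y=2) = 9/22, P(Y=3) = 8/33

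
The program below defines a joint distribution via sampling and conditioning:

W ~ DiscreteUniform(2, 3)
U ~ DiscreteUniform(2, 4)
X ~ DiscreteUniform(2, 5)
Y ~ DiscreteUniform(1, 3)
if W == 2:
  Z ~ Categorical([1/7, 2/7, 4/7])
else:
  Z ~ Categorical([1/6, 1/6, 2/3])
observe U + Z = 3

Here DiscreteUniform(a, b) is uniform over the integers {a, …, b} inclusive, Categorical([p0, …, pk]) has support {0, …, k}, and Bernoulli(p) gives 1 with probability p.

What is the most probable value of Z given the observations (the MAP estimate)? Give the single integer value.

Enumerate traces; 48 have nonzero weight after conditioning:
  (W=2, U=2, X=2, Y=1, Z=1) weight 1/252
  (W=2, U=2, X=2, Y=2, Z=1) weight 1/252
  (W=2, U=2, X=2, Y=3, Z=1) weight 1/252
  (W=2, U=2, X=3, Y=1, Z=1) weight 1/252
  (W=2, U=2, X=3, Y=2, Z=1) weight 1/252
  (W=2, U=2, X=3, Y=3, Z=1) weight 1/252
  (W=2, U=2, X=4, Y=1, Z=1) weight 1/252
  (W=2, U=2, X=4, Y=2, Z=1) weight 1/252
  (W=2, U=3, X=2, Y=1, Z=0) weight 1/504
  … 39 more
Group by Z:
  weight(Z=0) = 13/252
  weight(Z=1) = 19/252
Total weight = 13/252 + 19/252 = 8/63
P(Z=0 | obs) = 13/252 / 8/63 = 13/32
P(Z=1 | obs) = 19/252 / 8/63 = 19/32
argmax = 1

argmax_v P(Z = v | obs) = 1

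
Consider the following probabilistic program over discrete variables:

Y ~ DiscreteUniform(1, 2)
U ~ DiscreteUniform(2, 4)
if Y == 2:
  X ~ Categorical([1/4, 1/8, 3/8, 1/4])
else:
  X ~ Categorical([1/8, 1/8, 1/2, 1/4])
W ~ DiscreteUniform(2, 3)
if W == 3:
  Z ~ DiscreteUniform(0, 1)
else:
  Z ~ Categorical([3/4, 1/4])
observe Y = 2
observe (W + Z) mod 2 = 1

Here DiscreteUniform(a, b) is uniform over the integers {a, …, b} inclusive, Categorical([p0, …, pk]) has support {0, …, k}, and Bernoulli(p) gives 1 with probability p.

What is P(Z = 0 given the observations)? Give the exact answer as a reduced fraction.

P(Z = 0 | obs) = 2/3

Enumerate traces; 24 have nonzero weight after conditioning:
  (Y=2, U=2, X=0, W=2, Z=1) weight 1/192
  (Y=2, U=2, X=0, W=3, Z=0) weight 1/96
  (Y=2, U=2, X=1, W=2, Z=1) weight 1/384
  (Y=2, U=2, X=1, W=3, Z=0) weight 1/192
  (Y=2, U=2, X=2, W=2, Z=1) weight 1/128
  (Y=2, U=2, X=2, W=3, Z=0) weight 1/64
  (Y=2, U=2, X=3, W=2, Z=1) weight 1/192
  (Y=2, U=2, X=3, W=3, Z=0) weight 1/96
  … 16 more
Group by Z:
  weight(Z=0) = 1/8
  weight(Z=1) = 1/16
Total weight = 1/8 + 1/16 = 3/16
P(Z=0 | obs) = 1/8 / 3/16 = 2/3
P(Z=1 | obs) = 1/16 / 3/16 = 1/3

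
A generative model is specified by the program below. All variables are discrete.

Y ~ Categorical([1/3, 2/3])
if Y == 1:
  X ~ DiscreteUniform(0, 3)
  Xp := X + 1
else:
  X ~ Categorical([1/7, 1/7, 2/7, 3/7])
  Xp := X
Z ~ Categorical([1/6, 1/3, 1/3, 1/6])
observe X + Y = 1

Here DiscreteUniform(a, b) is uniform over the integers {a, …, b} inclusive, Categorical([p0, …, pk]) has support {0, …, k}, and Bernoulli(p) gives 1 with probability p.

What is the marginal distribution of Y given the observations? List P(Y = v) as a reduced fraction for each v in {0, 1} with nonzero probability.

Enumerate traces; 8 have nonzero weight after conditioning:
  (Y=0, X=1, Z=0) weight 1/126
  (Y=0, X=1, Z=1) weight 1/63
  (Y=0, X=1, Z=2) weight 1/63
  (Y=0, X=1, Z=3) weight 1/126
  (Y=1, X=0, Z=0) weight 1/36
  (Y=1, X=0, Z=1) weight 1/18
  (Y=1, X=0, Z=2) weight 1/18
  (Y=1, X=0, Z=3) weight 1/36
Group by Y:
  weight(Y=0) = 1/21
  weight(Y=1) = 1/6
Total weight = 1/21 + 1/6 = 3/14
P(Y=0 | obs) = 1/21 / 3/14 = 2/9
P(Y=1 | obs) = 1/6 / 3/14 = 7/9

P(Y=0) = 2/9, P(Y=1) = 7/9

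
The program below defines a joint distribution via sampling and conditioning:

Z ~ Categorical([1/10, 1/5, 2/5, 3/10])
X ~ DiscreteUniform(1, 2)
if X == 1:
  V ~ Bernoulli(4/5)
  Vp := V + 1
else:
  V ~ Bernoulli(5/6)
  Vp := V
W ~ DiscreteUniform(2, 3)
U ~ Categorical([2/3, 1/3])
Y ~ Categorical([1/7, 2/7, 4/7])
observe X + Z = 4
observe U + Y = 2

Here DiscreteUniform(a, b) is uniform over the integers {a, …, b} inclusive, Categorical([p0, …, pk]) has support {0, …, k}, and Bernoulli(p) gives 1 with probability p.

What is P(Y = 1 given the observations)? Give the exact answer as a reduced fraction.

Enumerate traces; 16 have nonzero weight after conditioning:
  (Z=2, X=2, V=0, W=2, U=0, Y=2) weight 2/315
  (Z=2, X=2, V=0, W=2, U=1, Y=1) weight 1/630
  (Z=2, X=2, V=0, W=3, U=0, Y=2) weight 2/315
  (Z=2, X=2, V=0, W=3, U=1, Y=1) weight 1/630
  (Z=2, X=2, V=1, W=2, U=0, Y=2) weight 2/63
  (Z=2, X=2, V=1, W=2, U=1, Y=1) weight 1/126
  (Z=2, X=2, V=1, W=3, U=0, Y=2) weight 2/63
  (Z=2, X=2, V=1, W=3, U=1, Y=1) weight 1/126
  … 8 more
Group by Y:
  weight(Y=1) = 1/30
  weight(Y=2) = 2/15
Total weight = 1/30 + 2/15 = 1/6
P(Y=1 | obs) = 1/30 / 1/6 = 1/5
P(Y=2 | obs) = 2/15 / 1/6 = 4/5

P(Y = 1 | obs) = 1/5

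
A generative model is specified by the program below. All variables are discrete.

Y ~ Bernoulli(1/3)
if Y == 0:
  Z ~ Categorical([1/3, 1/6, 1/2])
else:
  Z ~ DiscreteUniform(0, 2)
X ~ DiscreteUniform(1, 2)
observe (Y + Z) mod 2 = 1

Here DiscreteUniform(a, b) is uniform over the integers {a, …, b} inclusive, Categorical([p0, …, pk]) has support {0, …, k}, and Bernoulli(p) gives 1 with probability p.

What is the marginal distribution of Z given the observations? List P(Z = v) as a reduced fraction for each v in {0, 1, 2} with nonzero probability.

P(Z=0) = 1/3, P(Z=1) = 1/3, P(Z=2) = 1/3

Enumerate traces; 6 have nonzero weight after conditioning:
  (Y=0, Z=1, X=1) weight 1/18
  (Y=0, Z=1, X=2) weight 1/18
  (Y=1, Z=0, X=1) weight 1/18
  (Y=1, Z=0, X=2) weight 1/18
  (Y=1, Z=2, X=1) weight 1/18
  (Y=1, Z=2, X=2) weight 1/18
Group by Z:
  weight(Z=0) = 1/9
  weight(Z=1) = 1/9
  weight(Z=2) = 1/9
Total weight = 1/9 + 1/9 + 1/9 = 1/3
P(Z=0 | obs) = 1/9 / 1/3 = 1/3
P(Z=1 | obs) = 1/9 / 1/3 = 1/3
P(Z=2 | obs) = 1/9 / 1/3 = 1/3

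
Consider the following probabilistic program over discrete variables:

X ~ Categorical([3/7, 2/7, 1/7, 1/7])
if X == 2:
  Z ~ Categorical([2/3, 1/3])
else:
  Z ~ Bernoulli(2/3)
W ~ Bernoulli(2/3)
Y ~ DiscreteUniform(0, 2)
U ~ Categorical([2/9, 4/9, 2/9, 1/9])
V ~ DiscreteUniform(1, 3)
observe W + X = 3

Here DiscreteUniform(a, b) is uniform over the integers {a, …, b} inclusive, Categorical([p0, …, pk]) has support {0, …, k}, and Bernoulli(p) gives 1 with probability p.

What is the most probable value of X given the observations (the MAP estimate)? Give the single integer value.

Enumerate traces; 144 have nonzero weight after conditioning:
  (X=2, Z=0, W=1, Y=0, U=0, V=1) weight 8/5103
  (X=2, Z=0, W=1, Y=0, U=0, V=2) weight 8/5103
  (X=2, Z=0, W=1, Y=0, U=0, V=3) weight 8/5103
  (X=2, Z=0, W=1, Y=0, U=1, V=1) weight 16/5103
  (X=2, Z=0, W=1, Y=0, U=1, V=2) weight 16/5103
  (X=2, Z=0, W=1, Y=0, U=1, V=3) weight 16/5103
  (X=2, Z=0, W=1, Y=0, U=2, V=1) weight 8/5103
  (X=2, Z=0, W=1, Y=0, U=2, V=2) weight 8/5103
  (X=3, Z=0, W=0, Y=0, U=0, V=1) weight 2/5103
  … 135 more
Group by X:
  weight(X=2) = 2/21
  weight(X=3) = 1/21
Total weight = 2/21 + 1/21 = 1/7
P(X=2 | obs) = 2/21 / 1/7 = 2/3
P(X=3 | obs) = 1/21 / 1/7 = 1/3
argmax = 2

argmax_v P(X = v | obs) = 2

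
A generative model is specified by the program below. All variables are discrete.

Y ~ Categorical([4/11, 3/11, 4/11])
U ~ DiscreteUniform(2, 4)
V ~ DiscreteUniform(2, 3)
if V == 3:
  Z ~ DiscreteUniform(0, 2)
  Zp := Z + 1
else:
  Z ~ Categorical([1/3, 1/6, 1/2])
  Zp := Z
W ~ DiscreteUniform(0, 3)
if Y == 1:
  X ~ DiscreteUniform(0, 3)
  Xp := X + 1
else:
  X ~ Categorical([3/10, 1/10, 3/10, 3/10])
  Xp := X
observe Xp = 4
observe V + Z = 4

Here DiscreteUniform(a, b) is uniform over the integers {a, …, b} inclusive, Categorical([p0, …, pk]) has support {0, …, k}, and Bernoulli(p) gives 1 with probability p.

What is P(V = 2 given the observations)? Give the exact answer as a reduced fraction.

P(V = 2 | obs) = 3/5

Enumerate traces; 24 have nonzero weight after conditioning:
  (Y=1, U=2, V=2, Z=2, W=0, X=3) weight 1/704
  (Y=1, U=2, V=2, Z=2, W=1, X=3) weight 1/704
  (Y=1, U=2, V=2, Z=2, W=2, X=3) weight 1/704
  (Y=1, U=2, V=2, Z=2, W=3, X=3) weight 1/704
  (Y=1, U=2, V=3, Z=1, W=0, X=3) weight 1/1056
  (Y=1, U=2, V=3, Z=1, W=1, X=3) weight 1/1056
  (Y=1, U=2, V=3, Z=1, W=2, X=3) weight 1/1056
  (Y=1, U=2, V=3, Z=1, W=3, X=3) weight 1/1056
  … 16 more
Group by V:
  weight(V=2) = 3/176
  weight(V=3) = 1/88
Total weight = 3/176 + 1/88 = 5/176
P(V=2 | obs) = 3/176 / 5/176 = 3/5
P(V=3 | obs) = 1/88 / 5/176 = 2/5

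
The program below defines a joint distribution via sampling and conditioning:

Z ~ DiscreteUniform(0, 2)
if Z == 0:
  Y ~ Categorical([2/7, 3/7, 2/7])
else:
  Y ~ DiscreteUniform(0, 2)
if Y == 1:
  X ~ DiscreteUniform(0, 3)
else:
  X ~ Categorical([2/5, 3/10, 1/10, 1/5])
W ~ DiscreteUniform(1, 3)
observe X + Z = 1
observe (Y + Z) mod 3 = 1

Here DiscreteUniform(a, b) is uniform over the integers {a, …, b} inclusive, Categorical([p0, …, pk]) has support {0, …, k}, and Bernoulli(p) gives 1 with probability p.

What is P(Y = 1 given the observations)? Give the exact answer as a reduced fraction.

P(Y = 1 | obs) = 45/101

Enumerate traces; 6 have nonzero weight after conditioning:
  (Z=0, Y=1, X=1, W=1) weight 1/84
  (Z=0, Y=1, X=1, W=2) weight 1/84
  (Z=0, Y=1, X=1, W=3) weight 1/84
  (Z=1, Y=0, X=0, W=1) weight 2/135
  (Z=1, Y=0, X=0, W=2) weight 2/135
  (Z=1, Y=0, X=0, W=3) weight 2/135
Group by Y:
  weight(Y=0) = 2/45
  weight(Y=1) = 1/28
Total weight = 2/45 + 1/28 = 101/1260
P(Y=0 | obs) = 2/45 / 101/1260 = 56/101
P(Y=1 | obs) = 1/28 / 101/1260 = 45/101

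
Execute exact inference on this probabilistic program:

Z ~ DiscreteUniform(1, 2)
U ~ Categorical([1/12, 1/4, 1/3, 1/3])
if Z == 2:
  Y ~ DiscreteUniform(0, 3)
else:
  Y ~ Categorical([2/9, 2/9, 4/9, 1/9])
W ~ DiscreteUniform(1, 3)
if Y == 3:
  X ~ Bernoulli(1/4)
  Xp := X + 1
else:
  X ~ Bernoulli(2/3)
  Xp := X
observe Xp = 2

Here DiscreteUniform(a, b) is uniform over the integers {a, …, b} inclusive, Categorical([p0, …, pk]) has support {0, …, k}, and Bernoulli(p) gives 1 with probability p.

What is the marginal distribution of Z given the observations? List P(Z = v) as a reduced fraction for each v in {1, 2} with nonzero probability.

Enumerate traces; 24 have nonzero weight after conditioning:
  (Z=1, U=0, Y=3, W=1, X=1) weight 1/2592
  (Z=1, U=0, Y=3, W=2, X=1) weight 1/2592
  (Z=1, U=0, Y=3, W=3, X=1) weight 1/2592
  (Z=1, U=1, Y=3, W=1, X=1) weight 1/864
  (Z=1, U=1, Y=3, W=2, X=1) weight 1/864
  (Z=1, U=1, Y=3, W=3, X=1) weight 1/864
  (Z=1, U=2, Y=3, W=1, X=1) weight 1/648
  (Z=1, U=2, Y=3, W=2, X=1) weight 1/648
  (Z=2, U=0, Y=3, W=1, X=1) weight 1/1152
  … 15 more
Group by Z:
  weight(Z=1) = 1/72
  weight(Z=2) = 1/32
Total weight = 1/72 + 1/32 = 13/288
P(Z=1 | obs) = 1/72 / 13/288 = 4/13
P(Z=2 | obs) = 1/32 / 13/288 = 9/13

P(Z=1) = 4/13, P(Z=2) = 9/13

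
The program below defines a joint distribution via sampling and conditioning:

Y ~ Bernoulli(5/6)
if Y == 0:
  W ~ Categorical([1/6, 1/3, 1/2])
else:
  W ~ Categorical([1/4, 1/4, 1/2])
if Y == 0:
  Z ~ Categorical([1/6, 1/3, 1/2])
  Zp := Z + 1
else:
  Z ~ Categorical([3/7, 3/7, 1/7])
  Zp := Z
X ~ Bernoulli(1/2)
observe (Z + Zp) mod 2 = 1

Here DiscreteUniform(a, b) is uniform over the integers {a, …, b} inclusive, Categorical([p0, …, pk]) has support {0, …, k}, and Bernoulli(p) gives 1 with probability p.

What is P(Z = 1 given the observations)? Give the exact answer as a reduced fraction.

P(Z = 1 | obs) = 1/3

Enumerate traces; 18 have nonzero weight after conditioning:
  (Y=0, W=0, Z=0, X=0) weight 1/432
  (Y=0, W=0, Z=0, X=1) weight 1/432
  (Y=0, W=0, Z=1, X=0) weight 1/216
  (Y=0, W=0, Z=1, X=1) weight 1/216
  (Y=0, W=0, Z=2, X=0) weight 1/144
  (Y=0, W=0, Z=2, X=1) weight 1/144
  (Y=0, W=1, Z=0, X=0) weight 1/216
  (Y=0, W=1, Z=0, X=1) weight 1/216
  … 10 more
Group by Z:
  weight(Z=0) = 1/36
  weight(Z=1) = 1/18
  weight(Z=2) = 1/12
Total weight = 1/36 + 1/18 + 1/12 = 1/6
P(Z=0 | obs) = 1/36 / 1/6 = 1/6
P(Z=1 | obs) = 1/18 / 1/6 = 1/3
P(Z=2 | obs) = 1/12 / 1/6 = 1/2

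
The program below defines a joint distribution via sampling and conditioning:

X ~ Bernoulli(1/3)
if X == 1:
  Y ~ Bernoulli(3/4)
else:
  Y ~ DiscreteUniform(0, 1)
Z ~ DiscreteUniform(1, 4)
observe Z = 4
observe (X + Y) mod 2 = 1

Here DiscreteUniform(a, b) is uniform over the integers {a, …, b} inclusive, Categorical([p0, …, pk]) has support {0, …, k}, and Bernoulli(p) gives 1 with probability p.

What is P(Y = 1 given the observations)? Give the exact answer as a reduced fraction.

Enumerate traces; 2 have nonzero weight after conditioning:
  (X=0, Y=1, Z=4) weight 1/12
  (X=1, Y=0, Z=4) weight 1/48
Group by Y:
  weight(Y=0) = 1/48
  weight(Y=1) = 1/12
Total weight = 1/48 + 1/12 = 5/48
P(Y=0 | obs) = 1/48 / 5/48 = 1/5
P(Y=1 | obs) = 1/12 / 5/48 = 4/5

P(Y = 1 | obs) = 4/5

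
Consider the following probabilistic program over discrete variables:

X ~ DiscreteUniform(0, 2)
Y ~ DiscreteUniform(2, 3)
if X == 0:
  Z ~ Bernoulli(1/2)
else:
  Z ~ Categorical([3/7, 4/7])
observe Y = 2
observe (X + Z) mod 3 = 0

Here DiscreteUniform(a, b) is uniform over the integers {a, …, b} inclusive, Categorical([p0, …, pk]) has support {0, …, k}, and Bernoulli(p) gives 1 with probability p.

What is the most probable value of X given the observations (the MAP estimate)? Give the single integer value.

argmax_v P(X = v | obs) = 2

Enumerate traces; 2 have nonzero weight after conditioning:
  (X=0, Y=2, Z=0) weight 1/12
  (X=2, Y=2, Z=1) weight 2/21
Group by X:
  weight(X=0) = 1/12
  weight(X=2) = 2/21
Total weight = 1/12 + 2/21 = 5/28
P(X=0 | obs) = 1/12 / 5/28 = 7/15
P(X=2 | obs) = 2/21 / 5/28 = 8/15
argmax = 2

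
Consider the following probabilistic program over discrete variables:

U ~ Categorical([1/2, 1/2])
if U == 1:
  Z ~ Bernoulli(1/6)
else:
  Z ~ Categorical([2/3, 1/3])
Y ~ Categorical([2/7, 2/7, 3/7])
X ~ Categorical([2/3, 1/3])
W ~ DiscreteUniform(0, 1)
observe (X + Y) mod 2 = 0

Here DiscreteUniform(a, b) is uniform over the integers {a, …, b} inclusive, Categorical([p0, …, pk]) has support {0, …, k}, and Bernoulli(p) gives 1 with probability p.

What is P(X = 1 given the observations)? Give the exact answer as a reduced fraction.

Enumerate traces; 24 have nonzero weight after conditioning:
  (U=0, Z=0, Y=0, X=0, W=0) weight 2/63
  (U=0, Z=0, Y=0, X=0, W=1) weight 2/63
  (U=0, Z=0, Y=1, X=1, W=0) weight 1/63
  (U=0, Z=0, Y=1, X=1, W=1) weight 1/63
  (U=0, Z=0, Y=2, X=0, W=0) weight 1/21
  (U=0, Z=0, Y=2, X=0, W=1) weight 1/21
  (U=0, Z=1, Y=0, X=0, W=0) weight 1/63
  (U=0, Z=1, Y=0, X=0, W=1) weight 1/63
  … 16 more
Group by X:
  weight(X=0) = 10/21
  weight(X=1) = 2/21
Total weight = 10/21 + 2/21 = 4/7
P(X=0 | obs) = 10/21 / 4/7 = 5/6
P(X=1 | obs) = 2/21 / 4/7 = 1/6

P(X = 1 | obs) = 1/6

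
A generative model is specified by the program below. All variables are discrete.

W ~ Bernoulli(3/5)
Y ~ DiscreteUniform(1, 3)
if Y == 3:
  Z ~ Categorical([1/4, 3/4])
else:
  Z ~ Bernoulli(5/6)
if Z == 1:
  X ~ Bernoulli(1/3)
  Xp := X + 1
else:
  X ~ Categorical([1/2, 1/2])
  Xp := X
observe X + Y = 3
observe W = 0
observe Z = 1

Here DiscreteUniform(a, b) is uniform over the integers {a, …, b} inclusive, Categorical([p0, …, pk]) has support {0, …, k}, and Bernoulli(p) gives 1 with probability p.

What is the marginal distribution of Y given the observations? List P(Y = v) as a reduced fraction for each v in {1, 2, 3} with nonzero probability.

Enumerate traces; 2 have nonzero weight after conditioning:
  (W=0, Y=2, Z=1, X=1) weight 1/27
  (W=0, Y=3, Z=1, X=0) weight 1/15
Group by Y:
  weight(Y=2) = 1/27
  weight(Y=3) = 1/15
Total weight = 1/27 + 1/15 = 14/135
P(Y=2 | obs) = 1/27 / 14/135 = 5/14
P(Y=3 | obs) = 1/15 / 14/135 = 9/14

P(Y=2) = 5/14, P(Y=3) = 9/14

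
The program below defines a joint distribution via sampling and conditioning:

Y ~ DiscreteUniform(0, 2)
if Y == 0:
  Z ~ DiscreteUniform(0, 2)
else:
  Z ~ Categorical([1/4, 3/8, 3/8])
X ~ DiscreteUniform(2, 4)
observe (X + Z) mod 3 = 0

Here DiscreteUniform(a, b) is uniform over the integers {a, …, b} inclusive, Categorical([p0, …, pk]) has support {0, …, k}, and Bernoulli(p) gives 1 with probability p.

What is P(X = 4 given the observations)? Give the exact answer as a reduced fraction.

P(X = 4 | obs) = 13/36

Enumerate traces; 9 have nonzero weight after conditioning:
  (Y=0, Z=0, X=3) weight 1/27
  (Y=0, Z=1, X=2) weight 1/27
  (Y=0, Z=2, X=4) weight 1/27
  (Y=1, Z=0, X=3) weight 1/36
  (Y=1, Z=1, X=2) weight 1/24
  (Y=1, Z=2, X=4) weight 1/24
  (Y=2, Z=0, X=3) weight 1/36
  (Y=2, Z=1, X=2) weight 1/24
  … 1 more
Group by X:
  weight(X=2) = 13/108
  weight(X=3) = 5/54
  weight(X=4) = 13/108
Total weight = 13/108 + 5/54 + 13/108 = 1/3
P(X=2 | obs) = 13/108 / 1/3 = 13/36
P(X=3 | obs) = 5/54 / 1/3 = 5/18
P(X=4 | obs) = 13/108 / 1/3 = 13/36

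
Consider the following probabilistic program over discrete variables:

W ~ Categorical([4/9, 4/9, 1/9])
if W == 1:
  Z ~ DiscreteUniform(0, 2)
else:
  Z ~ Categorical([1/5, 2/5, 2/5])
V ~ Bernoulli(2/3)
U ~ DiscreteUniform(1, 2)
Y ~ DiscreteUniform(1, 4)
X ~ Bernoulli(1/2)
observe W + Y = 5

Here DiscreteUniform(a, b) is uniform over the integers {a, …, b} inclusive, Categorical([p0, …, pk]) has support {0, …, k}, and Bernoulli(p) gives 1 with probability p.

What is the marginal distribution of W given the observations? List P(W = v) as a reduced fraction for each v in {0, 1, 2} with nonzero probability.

P(W=1) = 4/5, P(W=2) = 1/5

Enumerate traces; 48 have nonzero weight after conditioning:
  (W=1, Z=0, V=0, U=1, Y=4, X=0) weight 1/324
  (W=1, Z=0, V=0, U=1, Y=4, X=1) weight 1/324
  (W=1, Z=0, V=0, U=2, Y=4, X=0) weight 1/324
  (W=1, Z=0, V=0, U=2, Y=4, X=1) weight 1/324
  (W=1, Z=0, V=1, U=1, Y=4, X=0) weight 1/162
  (W=1, Z=0, V=1, U=1, Y=4, X=1) weight 1/162
  (W=1, Z=0, V=1, U=2, Y=4, X=0) weight 1/162
  (W=1, Z=0, V=1, U=2, Y=4, X=1) weight 1/162
  (W=2, Z=0, V=0, U=1, Y=3, X=0) weight 1/2160
  … 39 more
Group by W:
  weight(W=1) = 1/9
  weight(W=2) = 1/36
Total weight = 1/9 + 1/36 = 5/36
P(W=1 | obs) = 1/9 / 5/36 = 4/5
P(W=2 | obs) = 1/36 / 5/36 = 1/5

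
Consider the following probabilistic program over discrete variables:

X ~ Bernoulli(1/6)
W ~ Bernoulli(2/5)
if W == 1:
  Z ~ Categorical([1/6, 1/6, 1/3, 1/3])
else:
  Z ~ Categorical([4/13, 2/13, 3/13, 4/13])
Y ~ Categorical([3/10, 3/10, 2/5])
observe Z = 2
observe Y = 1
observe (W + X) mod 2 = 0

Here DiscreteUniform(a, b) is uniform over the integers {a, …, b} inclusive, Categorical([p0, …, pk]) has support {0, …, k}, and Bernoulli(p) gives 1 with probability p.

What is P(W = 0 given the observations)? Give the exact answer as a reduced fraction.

Enumerate traces; 2 have nonzero weight after conditioning:
  (X=0, W=0, Z=2, Y=1) weight 9/260
  (X=1, W=1, Z=2, Y=1) weight 1/150
Group by W:
  weight(W=0) = 9/260
  weight(W=1) = 1/150
Total weight = 9/260 + 1/150 = 161/3900
P(W=0 | obs) = 9/260 / 161/3900 = 135/161
P(W=1 | obs) = 1/150 / 161/3900 = 26/161

P(W = 0 | obs) = 135/161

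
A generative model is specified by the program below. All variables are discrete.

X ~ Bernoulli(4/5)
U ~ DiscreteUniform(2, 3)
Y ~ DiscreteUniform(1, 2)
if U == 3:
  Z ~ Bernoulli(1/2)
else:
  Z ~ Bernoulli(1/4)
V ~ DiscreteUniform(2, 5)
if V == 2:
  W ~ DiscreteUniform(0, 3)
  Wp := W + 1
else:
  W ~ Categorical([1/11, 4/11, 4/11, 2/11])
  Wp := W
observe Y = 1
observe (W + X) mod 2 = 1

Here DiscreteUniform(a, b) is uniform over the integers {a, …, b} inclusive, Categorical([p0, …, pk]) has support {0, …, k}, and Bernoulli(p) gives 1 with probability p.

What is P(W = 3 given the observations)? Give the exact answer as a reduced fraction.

Enumerate traces; 64 have nonzero weight after conditioning:
  (X=0, U=2, Y=1, Z=0, V=2, W=1) weight 3/1280
  (X=0, U=2, Y=1, Z=0, V=2, W=3) weight 3/1280
  (X=0, U=2, Y=1, Z=0, V=3, W=1) weight 3/880
  (X=0, U=2, Y=1, Z=0, V=3, W=3) weight 3/1760
  (X=0, U=2, Y=1, Z=0, V=4, W=1) weight 3/880
  (X=0, U=2, Y=1, Z=0, V=4, W=3) weight 3/1760
  (X=0, U=2, Y=1, Z=0, V=5, W=1) weight 3/880
  (X=0, U=2, Y=1, Z=0, V=5, W=3) weight 3/1760
  (X=1, U=2, Y=1, Z=0, V=2, W=0) weight 3/320
  (X=1, U=2, Y=1, Z=0, V=2, W=2) weight 3/320
  … 54 more
Group by W:
  weight(W=0) = 23/440
  weight(W=1) = 59/1760
  weight(W=2) = 59/440
  weight(W=3) = 7/352
Total weight = 23/440 + 59/1760 + 59/440 + 7/352 = 211/880
P(W=0 | obs) = 23/440 / 211/880 = 46/211
P(W=1 | obs) = 59/1760 / 211/880 = 59/422
P(W=2 | obs) = 59/440 / 211/880 = 118/211
P(W=3 | obs) = 7/352 / 211/880 = 35/422

P(W = 3 | obs) = 35/422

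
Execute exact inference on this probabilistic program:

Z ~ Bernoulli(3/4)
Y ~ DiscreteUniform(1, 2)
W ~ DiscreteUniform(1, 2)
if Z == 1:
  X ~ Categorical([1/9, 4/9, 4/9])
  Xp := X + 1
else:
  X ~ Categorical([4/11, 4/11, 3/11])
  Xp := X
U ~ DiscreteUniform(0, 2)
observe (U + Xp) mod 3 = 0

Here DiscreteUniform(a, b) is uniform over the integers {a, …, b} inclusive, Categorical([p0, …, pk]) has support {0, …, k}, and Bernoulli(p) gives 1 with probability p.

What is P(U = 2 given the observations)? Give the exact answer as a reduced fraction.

P(U = 2 | obs) = 23/132

Enumerate traces; 24 have nonzero weight after conditioning:
  (Z=0, Y=1, W=1, X=0, U=0) weight 1/132
  (Z=0, Y=1, W=1, X=1, U=2) weight 1/132
  (Z=0, Y=1, W=1, X=2, U=1) weight 1/176
  (Z=0, Y=1, W=2, X=0, U=0) weight 1/132
  (Z=0, Y=1, W=2, X=1, U=2) weight 1/132
  (Z=0, Y=1, W=2, X=2, U=1) weight 1/176
  (Z=0, Y=2, W=1, X=0, U=0) weight 1/132
  (Z=0, Y=2, W=1, X=1, U=2) weight 1/132
  … 16 more
Group by U:
  weight(U=0) = 14/99
  weight(U=1) = 53/396
  weight(U=2) = 23/396
Total weight = 14/99 + 53/396 + 23/396 = 1/3
P(U=0 | obs) = 14/99 / 1/3 = 14/33
P(U=1 | obs) = 53/396 / 1/3 = 53/132
P(U=2 | obs) = 23/396 / 1/3 = 23/132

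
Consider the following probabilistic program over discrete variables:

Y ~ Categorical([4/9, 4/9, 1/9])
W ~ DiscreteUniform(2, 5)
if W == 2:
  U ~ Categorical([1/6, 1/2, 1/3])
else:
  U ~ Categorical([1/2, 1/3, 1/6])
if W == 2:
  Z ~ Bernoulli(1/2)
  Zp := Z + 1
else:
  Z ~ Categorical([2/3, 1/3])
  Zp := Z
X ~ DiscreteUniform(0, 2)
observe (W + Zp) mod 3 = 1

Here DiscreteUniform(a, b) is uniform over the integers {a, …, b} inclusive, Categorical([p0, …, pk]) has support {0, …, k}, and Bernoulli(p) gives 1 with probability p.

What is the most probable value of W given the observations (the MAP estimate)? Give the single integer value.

argmax_v P(W = v | obs) = 4

Enumerate traces; 81 have nonzero weight after conditioning:
  (Y=0, W=2, U=0, Z=1, X=0) weight 1/324
  (Y=0, W=2, U=0, Z=1, X=1) weight 1/324
  (Y=0, W=2, U=0, Z=1, X=2) weight 1/324
  (Y=0, W=2, U=1, Z=1, X=0) weight 1/108
  (Y=0, W=2, U=1, Z=1, X=1) weight 1/108
  (Y=0, W=2, U=1, Z=1, X=2) weight 1/108
  (Y=0, W=2, U=2, Z=1, X=0) weight 1/162
  (Y=0, W=2, U=2, Z=1, X=1) weight 1/162
  (Y=0, W=3, U=0, Z=1, X=0) weight 1/162
  (Y=0, W=4, U=0, Z=0, X=0) weight 1/81
  … 71 more
Group by W:
  weight(W=2) = 1/8
  weight(W=3) = 1/12
  weight(W=4) = 1/6
Total weight = 1/8 + 1/12 + 1/6 = 3/8
P(W=2 | obs) = 1/8 / 3/8 = 1/3
P(W=3 | obs) = 1/12 / 3/8 = 2/9
P(W=4 | obs) = 1/6 / 3/8 = 4/9
argmax = 4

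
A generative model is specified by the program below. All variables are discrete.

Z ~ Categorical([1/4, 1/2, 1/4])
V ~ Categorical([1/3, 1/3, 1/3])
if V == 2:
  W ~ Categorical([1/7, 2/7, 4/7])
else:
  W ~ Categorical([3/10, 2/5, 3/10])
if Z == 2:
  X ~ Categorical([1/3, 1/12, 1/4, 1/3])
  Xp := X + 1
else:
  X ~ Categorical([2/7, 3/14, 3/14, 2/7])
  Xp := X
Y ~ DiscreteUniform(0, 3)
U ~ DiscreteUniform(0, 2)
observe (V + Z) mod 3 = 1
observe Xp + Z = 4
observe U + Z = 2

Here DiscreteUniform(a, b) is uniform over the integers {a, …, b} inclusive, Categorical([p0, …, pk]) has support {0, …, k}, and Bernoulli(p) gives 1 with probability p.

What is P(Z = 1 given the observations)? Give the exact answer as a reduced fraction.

Enumerate traces; 24 have nonzero weight after conditioning:
  (Z=1, V=0, W=0, X=3, Y=0, U=1) weight 1/840
  (Z=1, V=0, W=0, X=3, Y=1, U=1) weight 1/840
  (Z=1, V=0, W=0, X=3, Y=2, U=1) weight 1/840
  (Z=1, V=0, W=0, X=3, Y=3, U=1) weight 1/840
  (Z=1, V=0, W=1, X=3, Y=0, U=1) weight 1/630
  (Z=1, V=0, W=1, X=3, Y=1, U=1) weight 1/630
  (Z=1, V=0, W=1, X=3, Y=2, U=1) weight 1/630
  (Z=1, V=0, W=1, X=3, Y=3, U=1) weight 1/630
  (Z=2, V=2, W=0, X=1, Y=0, U=0) weight 1/12096
  … 15 more
Group by Z:
  weight(Z=1) = 1/63
  weight(Z=2) = 1/432
Total weight = 1/63 + 1/432 = 55/3024
P(Z=1 | obs) = 1/63 / 55/3024 = 48/55
P(Z=2 | obs) = 1/432 / 55/3024 = 7/55

P(Z = 1 | obs) = 48/55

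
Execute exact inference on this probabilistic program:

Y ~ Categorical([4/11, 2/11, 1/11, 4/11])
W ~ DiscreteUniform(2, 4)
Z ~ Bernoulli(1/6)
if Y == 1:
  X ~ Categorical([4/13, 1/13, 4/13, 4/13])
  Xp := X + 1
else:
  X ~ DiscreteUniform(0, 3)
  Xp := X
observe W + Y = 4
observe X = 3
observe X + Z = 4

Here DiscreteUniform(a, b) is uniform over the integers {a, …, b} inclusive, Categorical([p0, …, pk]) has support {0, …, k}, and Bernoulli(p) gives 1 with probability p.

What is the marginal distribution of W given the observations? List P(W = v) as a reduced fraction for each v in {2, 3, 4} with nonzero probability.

Enumerate traces; 3 have nonzero weight after conditioning:
  (Y=0, W=4, Z=1, X=3) weight 1/198
  (Y=1, W=3, Z=1, X=3) weight 4/1287
  (Y=2, W=2, Z=1, X=3) weight 1/792
Group by W:
  weight(W=2) = 1/792
  weight(W=3) = 4/1287
  weight(W=4) = 1/198
Total weight = 1/792 + 4/1287 + 1/198 = 97/10296
P(W=2 | obs) = 1/792 / 97/10296 = 13/97
P(W=3 | obs) = 4/1287 / 97/10296 = 32/97
P(W=4 | obs) = 1/198 / 97/10296 = 52/97

P(W=2) = 13/97, P(W=3) = 32/97, P(W=4) = 52/97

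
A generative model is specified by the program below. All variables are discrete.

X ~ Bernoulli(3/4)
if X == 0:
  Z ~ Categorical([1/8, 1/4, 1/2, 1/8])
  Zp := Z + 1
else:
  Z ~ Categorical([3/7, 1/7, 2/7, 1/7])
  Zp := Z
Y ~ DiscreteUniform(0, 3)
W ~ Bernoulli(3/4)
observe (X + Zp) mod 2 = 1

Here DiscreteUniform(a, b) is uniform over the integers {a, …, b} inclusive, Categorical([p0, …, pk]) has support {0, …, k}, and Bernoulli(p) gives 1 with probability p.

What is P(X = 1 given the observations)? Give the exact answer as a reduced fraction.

P(X = 1 | obs) = 24/31

Enumerate traces; 32 have nonzero weight after conditioning:
  (X=0, Z=0, Y=0, W=0) weight 1/512
  (X=0, Z=0, Y=0, W=1) weight 3/512
  (X=0, Z=0, Y=1, W=0) weight 1/512
  (X=0, Z=0, Y=1, W=1) weight 3/512
  (X=0, Z=0, Y=2, W=0) weight 1/512
  (X=0, Z=0, Y=2, W=1) weight 3/512
  (X=0, Z=0, Y=3, W=0) weight 1/512
  (X=0, Z=0, Y=3, W=1) weight 3/512
  (X=1, Z=0, Y=0, W=0) weight 9/448
  … 23 more
Group by X:
  weight(X=0) = 5/32
  weight(X=1) = 15/28
Total weight = 5/32 + 15/28 = 155/224
P(X=0 | obs) = 5/32 / 155/224 = 7/31
P(X=1 | obs) = 15/28 / 155/224 = 24/31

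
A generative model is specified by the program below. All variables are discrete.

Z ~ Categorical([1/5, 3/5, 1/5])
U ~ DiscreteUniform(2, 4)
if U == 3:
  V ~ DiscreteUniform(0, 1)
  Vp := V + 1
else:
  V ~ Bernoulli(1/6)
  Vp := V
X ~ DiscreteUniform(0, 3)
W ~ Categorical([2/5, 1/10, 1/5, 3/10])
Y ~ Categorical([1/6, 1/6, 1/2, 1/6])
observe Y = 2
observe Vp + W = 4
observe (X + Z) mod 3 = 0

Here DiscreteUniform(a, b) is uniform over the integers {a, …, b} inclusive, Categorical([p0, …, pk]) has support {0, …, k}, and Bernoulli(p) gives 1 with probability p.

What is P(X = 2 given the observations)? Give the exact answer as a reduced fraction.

Enumerate traces; 16 have nonzero weight after conditioning:
  (Z=0, U=2, V=1, X=0, W=3, Y=2) weight 1/2400
  (Z=0, U=2, V=1, X=3, W=3, Y=2) weight 1/2400
  (Z=0, U=3, V=0, X=0, W=3, Y=2) weight 1/800
  (Z=0, U=3, V=0, X=3, W=3, Y=2) weight 1/800
  (Z=0, U=3, V=1, X=0, W=2, Y=2) weight 1/1200
  (Z=0, U=3, V=1, X=3, W=2, Y=2) weight 1/1200
  (Z=0, U=4, V=1, X=0, W=3, Y=2) weight 1/2400
  (Z=0, U=4, V=1, X=3, W=3, Y=2) weight 1/2400
  (Z=1, U=2, V=1, X=2, W=3, Y=2) weight 1/800
  (Z=2, U=2, V=1, X=1, W=3, Y=2) weight 1/2400
  … 6 more
Group by X:
  weight(X=0) = 7/2400
  weight(X=1) = 7/2400
  weight(X=2) = 7/800
  weight(X=3) = 7/2400
Total weight = 7/2400 + 7/2400 + 7/800 + 7/2400 = 7/400
P(X=0 | obs) = 7/2400 / 7/400 = 1/6
P(X=1 | obs) = 7/2400 / 7/400 = 1/6
P(X=2 | obs) = 7/800 / 7/400 = 1/2
P(X=3 | obs) = 7/2400 / 7/400 = 1/6

P(X = 2 | obs) = 1/2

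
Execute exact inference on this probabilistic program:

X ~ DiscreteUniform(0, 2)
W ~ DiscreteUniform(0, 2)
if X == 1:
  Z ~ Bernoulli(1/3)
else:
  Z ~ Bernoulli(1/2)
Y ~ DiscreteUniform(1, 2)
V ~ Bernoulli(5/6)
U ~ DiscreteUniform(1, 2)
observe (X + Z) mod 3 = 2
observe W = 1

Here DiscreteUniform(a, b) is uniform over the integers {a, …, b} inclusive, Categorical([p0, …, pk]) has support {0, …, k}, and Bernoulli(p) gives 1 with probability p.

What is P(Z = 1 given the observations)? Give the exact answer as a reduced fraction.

Enumerate traces; 16 have nonzero weight after conditioning:
  (X=1, W=1, Z=1, Y=1, V=0, U=1) weight 1/648
  (X=1, W=1, Z=1, Y=1, V=0, U=2) weight 1/648
  (X=1, W=1, Z=1, Y=1, V=1, U=1) weight 5/648
  (X=1, W=1, Z=1, Y=1, V=1, U=2) weight 5/648
  (X=1, W=1, Z=1, Y=2, V=0, U=1) weight 1/648
  (X=1, W=1, Z=1, Y=2, V=0, U=2) weight 1/648
  (X=1, W=1, Z=1, Y=2, V=1, U=1) weight 5/648
  (X=1, W=1, Z=1, Y=2, V=1, U=2) weight 5/648
  (X=2, W=1, Z=0, Y=1, V=0, U=1) weight 1/432
  … 7 more
Group by Z:
  weight(Z=0) = 1/18
  weight(Z=1) = 1/27
Total weight = 1/18 + 1/27 = 5/54
P(Z=0 | obs) = 1/18 / 5/54 = 3/5
P(Z=1 | obs) = 1/27 / 5/54 = 2/5

P(Z = 1 | obs) = 2/5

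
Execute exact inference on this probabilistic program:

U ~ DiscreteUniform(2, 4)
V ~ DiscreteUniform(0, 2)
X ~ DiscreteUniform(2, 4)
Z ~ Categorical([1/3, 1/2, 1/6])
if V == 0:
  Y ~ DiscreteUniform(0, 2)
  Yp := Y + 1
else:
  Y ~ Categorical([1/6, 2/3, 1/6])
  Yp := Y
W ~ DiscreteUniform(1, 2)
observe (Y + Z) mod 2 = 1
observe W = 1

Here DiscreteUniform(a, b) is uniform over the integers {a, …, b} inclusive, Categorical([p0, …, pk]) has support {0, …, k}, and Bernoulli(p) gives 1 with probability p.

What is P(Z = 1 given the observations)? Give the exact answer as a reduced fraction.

Enumerate traces; 108 have nonzero weight after conditioning:
  (U=2, V=0, X=2, Z=0, Y=1, W=1) weight 1/486
  (U=2, V=0, X=2, Z=1, Y=0, W=1) weight 1/324
  (U=2, V=0, X=2, Z=1, Y=2, W=1) weight 1/324
  (U=2, V=0, X=2, Z=2, Y=1, W=1) weight 1/972
  (U=2, V=0, X=3, Z=0, Y=1, W=1) weight 1/486
  (U=2, V=0, X=3, Z=1, Y=0, W=1) weight 1/324
  (U=2, V=0, X=3, Z=1, Y=2, W=1) weight 1/324
  (U=2, V=0, X=3, Z=2, Y=1, W=1) weight 1/972
  … 100 more
Group by Z:
  weight(Z=0) = 5/54
  weight(Z=1) = 1/9
  weight(Z=2) = 5/108
Total weight = 5/54 + 1/9 + 5/108 = 1/4
P(Z=0 | obs) = 5/54 / 1/4 = 10/27
P(Z=1 | obs) = 1/9 / 1/4 = 4/9
P(Z=2 | obs) = 5/108 / 1/4 = 5/27

P(Z = 1 | obs) = 4/9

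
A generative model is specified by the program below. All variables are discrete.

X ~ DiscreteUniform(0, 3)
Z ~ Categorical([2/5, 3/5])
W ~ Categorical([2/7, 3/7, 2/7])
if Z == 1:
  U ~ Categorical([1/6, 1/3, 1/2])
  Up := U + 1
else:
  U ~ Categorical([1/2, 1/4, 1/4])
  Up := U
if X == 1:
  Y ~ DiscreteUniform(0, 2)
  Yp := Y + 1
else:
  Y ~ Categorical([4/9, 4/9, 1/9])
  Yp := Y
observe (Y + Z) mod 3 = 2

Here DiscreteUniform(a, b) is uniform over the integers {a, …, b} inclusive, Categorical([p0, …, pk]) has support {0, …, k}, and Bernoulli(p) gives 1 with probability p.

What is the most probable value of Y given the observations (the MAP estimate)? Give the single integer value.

Enumerate traces; 72 have nonzero weight after conditioning:
  (X=0, Z=0, W=0, U=0, Y=2) weight 1/630
  (X=0, Z=0, W=0, U=1, Y=2) weight 1/1260
  (X=0, Z=0, W=0, U=2, Y=2) weight 1/1260
  (X=0, Z=0, W=1, U=0, Y=2) weight 1/420
  (X=0, Z=0, W=1, U=1, Y=2) weight 1/840
  (X=0, Z=0, W=1, U=2, Y=2) weight 1/840
  (X=0, Z=0, W=2, U=0, Y=2) weight 1/630
  (X=0, Z=0, W=2, U=1, Y=2) weight 1/1260
  (X=0, Z=1, W=0, U=0, Y=1) weight 1/315
  … 63 more
Group by Y:
  weight(Y=1) = 1/4
  weight(Y=2) = 1/15
Total weight = 1/4 + 1/15 = 19/60
P(Y=1 | obs) = 1/4 / 19/60 = 15/19
P(Y=2 | obs) = 1/15 / 19/60 = 4/19
argmax = 1

argmax_v P(Y = v | obs) = 1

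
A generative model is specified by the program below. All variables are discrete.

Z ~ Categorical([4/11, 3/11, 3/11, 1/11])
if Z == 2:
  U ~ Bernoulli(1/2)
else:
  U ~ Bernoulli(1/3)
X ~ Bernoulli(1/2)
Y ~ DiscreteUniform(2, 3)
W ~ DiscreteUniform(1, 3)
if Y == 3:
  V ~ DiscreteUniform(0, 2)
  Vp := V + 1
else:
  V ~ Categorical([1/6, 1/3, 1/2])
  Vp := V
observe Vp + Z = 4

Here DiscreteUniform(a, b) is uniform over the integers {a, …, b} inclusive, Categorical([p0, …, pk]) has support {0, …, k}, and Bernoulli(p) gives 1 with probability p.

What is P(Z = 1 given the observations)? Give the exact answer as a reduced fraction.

Enumerate traces; 60 have nonzero weight after conditioning:
  (Z=1, U=0, X=0, Y=3, W=1, V=2) weight 1/198
  (Z=1, U=0, X=0, Y=3, W=2, V=2) weight 1/198
  (Z=1, U=0, X=0, Y=3, W=3, V=2) weight 1/198
  (Z=1, U=0, X=1, Y=3, W=1, V=2) weight 1/198
  (Z=1, U=0, X=1, Y=3, W=2, V=2) weight 1/198
  (Z=1, U=0, X=1, Y=3, W=3, V=2) weight 1/198
  (Z=1, U=1, X=0, Y=3, W=1, V=2) weight 1/396
  (Z=1, U=1, X=0, Y=3, W=2, V=2) weight 1/396
  (Z=2, U=0, X=0, Y=2, W=1, V=2) weight 1/176
  (Z=3, U=0, X=0, Y=2, W=1, V=1) weight 1/594
  … 50 more
Group by Z:
  weight(Z=1) = 1/22
  weight(Z=2) = 5/44
  weight(Z=3) = 1/33
Total weight = 1/22 + 5/44 + 1/33 = 25/132
P(Z=1 | obs) = 1/22 / 25/132 = 6/25
P(Z=2 | obs) = 5/44 / 25/132 = 3/5
P(Z=3 | obs) = 1/33 / 25/132 = 4/25

P(Z = 1 | obs) = 6/25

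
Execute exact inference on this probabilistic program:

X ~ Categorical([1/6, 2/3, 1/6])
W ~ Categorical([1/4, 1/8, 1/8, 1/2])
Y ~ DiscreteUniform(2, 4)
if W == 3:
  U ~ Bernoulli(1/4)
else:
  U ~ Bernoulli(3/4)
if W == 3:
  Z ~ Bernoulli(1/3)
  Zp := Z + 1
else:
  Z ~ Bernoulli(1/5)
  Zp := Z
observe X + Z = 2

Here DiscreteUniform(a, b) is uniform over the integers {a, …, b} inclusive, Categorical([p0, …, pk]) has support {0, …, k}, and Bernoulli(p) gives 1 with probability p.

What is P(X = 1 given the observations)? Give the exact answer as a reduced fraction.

Enumerate traces; 48 have nonzero weight after conditioning:
  (X=1, W=0, Y=2, U=0, Z=1) weight 1/360
  (X=1, W=0, Y=2, U=1, Z=1) weight 1/120
  (X=1, W=0, Y=3, U=0, Z=1) weight 1/360
  (X=1, W=0, Y=3, U=1, Z=1) weight 1/120
  (X=1, W=0, Y=4, U=0, Z=1) weight 1/360
  (X=1, W=0, Y=4, U=1, Z=1) weight 1/120
  (X=1, W=1, Y=2, U=0, Z=1) weight 1/720
  (X=1, W=1, Y=2, U=1, Z=1) weight 1/240
  (X=2, W=0, Y=2, U=0, Z=0) weight 1/360
  … 39 more
Group by X:
  weight(X=1) = 8/45
  weight(X=2) = 11/90
Total weight = 8/45 + 11/90 = 3/10
P(X=1 | obs) = 8/45 / 3/10 = 16/27
P(X=2 | obs) = 11/90 / 3/10 = 11/27

P(X = 1 | obs) = 16/27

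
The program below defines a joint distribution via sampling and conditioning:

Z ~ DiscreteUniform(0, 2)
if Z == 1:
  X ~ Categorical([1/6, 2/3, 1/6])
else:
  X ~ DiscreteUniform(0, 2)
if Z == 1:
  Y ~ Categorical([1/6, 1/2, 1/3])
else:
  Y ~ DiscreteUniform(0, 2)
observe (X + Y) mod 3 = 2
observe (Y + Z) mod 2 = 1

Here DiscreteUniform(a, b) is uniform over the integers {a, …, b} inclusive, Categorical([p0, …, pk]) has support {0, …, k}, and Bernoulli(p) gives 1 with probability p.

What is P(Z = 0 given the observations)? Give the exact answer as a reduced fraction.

P(Z = 0 | obs) = 4/11

Enumerate traces; 4 have nonzero weight after conditioning:
  (Z=0, X=1, Y=1) weight 1/27
  (Z=1, X=0, Y=2) weight 1/54
  (Z=1, X=2, Y=0) weight 1/108
  (Z=2, X=1, Y=1) weight 1/27
Group by Z:
  weight(Z=0) = 1/27
  weight(Z=1) = 1/36
  weight(Z=2) = 1/27
Total weight = 1/27 + 1/36 + 1/27 = 11/108
P(Z=0 | obs) = 1/27 / 11/108 = 4/11
P(Z=1 | obs) = 1/36 / 11/108 = 3/11
P(Z=2 | obs) = 1/27 / 11/108 = 4/11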